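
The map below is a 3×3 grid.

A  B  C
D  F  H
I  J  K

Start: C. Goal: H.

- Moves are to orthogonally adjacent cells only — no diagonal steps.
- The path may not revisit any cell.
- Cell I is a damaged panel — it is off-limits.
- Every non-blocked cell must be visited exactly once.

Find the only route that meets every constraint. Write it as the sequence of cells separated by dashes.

C - B - A - D - F - J - K - H

Need to visit all 8 open cells exactly once, starting at C and ending at H.
Route from C: 2× left (reaching A), down to D, right to F, down to J, right to K, up to H — 7 moves in all.
Check: all 8 open cells covered.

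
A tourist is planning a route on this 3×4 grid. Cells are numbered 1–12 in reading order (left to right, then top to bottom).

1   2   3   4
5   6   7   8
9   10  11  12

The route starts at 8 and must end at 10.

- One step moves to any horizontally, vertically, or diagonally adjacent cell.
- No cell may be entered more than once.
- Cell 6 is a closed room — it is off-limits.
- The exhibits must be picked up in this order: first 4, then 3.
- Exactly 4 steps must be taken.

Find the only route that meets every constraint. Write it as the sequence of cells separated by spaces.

The waypoints must appear in the order 4, 3, with no cell reused.
Route from 8: up 1 to 4, left 1 to 3, down 1 to 7, down-left 1 to 10 — 4 moves in all.
Check: order respected (4 at step 1, 3 at step 2); 4 moves as required.

8 4 3 7 10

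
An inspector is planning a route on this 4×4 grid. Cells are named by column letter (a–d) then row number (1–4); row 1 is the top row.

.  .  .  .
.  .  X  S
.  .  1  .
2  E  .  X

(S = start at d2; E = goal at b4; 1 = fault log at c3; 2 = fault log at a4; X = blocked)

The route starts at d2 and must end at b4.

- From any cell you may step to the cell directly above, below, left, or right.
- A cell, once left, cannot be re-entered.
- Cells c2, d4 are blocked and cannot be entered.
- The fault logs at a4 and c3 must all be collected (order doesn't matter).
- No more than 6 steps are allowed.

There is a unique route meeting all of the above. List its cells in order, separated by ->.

d2 -> d3 -> c3 -> b3 -> a3 -> a4 -> b4

The budget equals the shortest possible length, so every move has to be on a shortest route through the required cells.
Route from d2: down to d3, 3× left (reaching a3), down to a4, right to b4 — 6 moves in all.
Check: all required cells visited; 6 ≤ 6 moves.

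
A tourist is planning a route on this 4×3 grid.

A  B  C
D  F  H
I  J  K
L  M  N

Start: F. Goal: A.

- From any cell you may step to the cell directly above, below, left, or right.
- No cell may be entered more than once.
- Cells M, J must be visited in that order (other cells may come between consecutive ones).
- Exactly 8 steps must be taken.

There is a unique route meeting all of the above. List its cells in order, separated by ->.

The waypoints must appear in the order M, J, with no cell reused.
Route from F: right 1 to H, down 2 to N, left 1 to M, up 1 to J, left 1 to I, up 2 to A — 8 moves in all.
Check: order respected (M at step 4, J at step 5); 8 moves as required.

F -> H -> K -> N -> M -> J -> I -> D -> A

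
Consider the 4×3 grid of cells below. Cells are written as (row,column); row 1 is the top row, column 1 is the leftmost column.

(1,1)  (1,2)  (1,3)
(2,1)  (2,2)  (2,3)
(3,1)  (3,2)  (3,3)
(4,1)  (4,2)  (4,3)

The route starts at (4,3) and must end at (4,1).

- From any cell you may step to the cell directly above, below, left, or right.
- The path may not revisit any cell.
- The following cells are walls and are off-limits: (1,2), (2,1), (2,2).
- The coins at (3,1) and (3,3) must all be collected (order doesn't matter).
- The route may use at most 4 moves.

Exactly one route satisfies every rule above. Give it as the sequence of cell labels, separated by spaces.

The 4-move cap with required stops at (3,1), (3,3) leaves no slack for detours.
Route from (4,3): up 1 to (3,3), left 2 to (3,1), down 1 to (4,1) — 4 moves in all.
Check: all required cells visited; 4 ≤ 4 moves.

(4,3) (3,3) (3,2) (3,1) (4,1)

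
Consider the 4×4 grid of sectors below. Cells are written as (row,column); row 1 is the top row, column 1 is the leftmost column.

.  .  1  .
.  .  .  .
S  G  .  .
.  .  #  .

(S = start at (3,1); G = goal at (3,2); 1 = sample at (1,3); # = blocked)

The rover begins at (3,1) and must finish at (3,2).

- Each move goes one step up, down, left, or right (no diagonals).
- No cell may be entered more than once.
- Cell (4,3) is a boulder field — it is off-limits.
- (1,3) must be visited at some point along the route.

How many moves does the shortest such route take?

7

Any route passes through (1,3) somewhere between (3,1) and (3,2). Summing Manhattan distances along the two legs ((3,1) → (1,3) → (3,2)) gives a lower bound of 4 + 3 = 7 moves.
A route of 7 moves achieves this: (3,1) → (2,1) → (1,1) → (1,2) → (1,3) → (2,3) → (3,3) → (3,2).
Since 7 matches the lower bound, it is optimal.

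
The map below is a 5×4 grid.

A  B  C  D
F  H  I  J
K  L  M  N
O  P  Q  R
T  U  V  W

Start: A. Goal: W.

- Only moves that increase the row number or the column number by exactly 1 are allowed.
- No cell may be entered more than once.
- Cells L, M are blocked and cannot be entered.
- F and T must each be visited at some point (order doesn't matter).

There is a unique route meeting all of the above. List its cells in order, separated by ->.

A -> F -> K -> O -> T -> U -> V -> W

Moves only go right or down, so the column and row indices never decrease.
Route from A: down 4 to T, right 3 to W — 7 moves in all.
Check: all required cells visited.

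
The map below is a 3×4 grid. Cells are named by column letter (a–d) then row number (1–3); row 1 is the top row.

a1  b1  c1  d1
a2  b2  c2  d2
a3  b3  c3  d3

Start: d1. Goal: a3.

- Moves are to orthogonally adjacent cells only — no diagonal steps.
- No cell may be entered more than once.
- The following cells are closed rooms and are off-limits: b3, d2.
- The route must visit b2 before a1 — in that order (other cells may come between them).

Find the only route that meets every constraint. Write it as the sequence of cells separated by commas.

d1, c1, c2, b2, b1, a1, a2, a3

The waypoints must appear in the order b2, a1, with no cell reused.
Route from d1: left 1 to c1, down 1 to c2, left 1 to b2, up 1 to b1, left 1 to a1, down 2 to a3 — 7 moves in all.
Check: order respected (b2 at step 3, a1 at step 5).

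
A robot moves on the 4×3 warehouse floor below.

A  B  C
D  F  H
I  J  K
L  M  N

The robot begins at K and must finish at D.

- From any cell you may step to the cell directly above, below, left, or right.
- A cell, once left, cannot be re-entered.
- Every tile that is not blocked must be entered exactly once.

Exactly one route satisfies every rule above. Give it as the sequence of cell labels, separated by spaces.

Need to visit all 12 open cells exactly once, starting at K and ending at D.
Cell N has only two open neighbours (K and M), so the path must pass straight through it: one of those is the cell it's entered from and the other is where it exits.
Route from K: down 1 to N, left 2 to L, up 1 to I, right 1 to J, up 1 to F, right 1 to H, up 1 to C, left 2 to A, down 1 to D — 11 moves in all.
Check: all 12 open cells covered.

K N M L I J F H C B A D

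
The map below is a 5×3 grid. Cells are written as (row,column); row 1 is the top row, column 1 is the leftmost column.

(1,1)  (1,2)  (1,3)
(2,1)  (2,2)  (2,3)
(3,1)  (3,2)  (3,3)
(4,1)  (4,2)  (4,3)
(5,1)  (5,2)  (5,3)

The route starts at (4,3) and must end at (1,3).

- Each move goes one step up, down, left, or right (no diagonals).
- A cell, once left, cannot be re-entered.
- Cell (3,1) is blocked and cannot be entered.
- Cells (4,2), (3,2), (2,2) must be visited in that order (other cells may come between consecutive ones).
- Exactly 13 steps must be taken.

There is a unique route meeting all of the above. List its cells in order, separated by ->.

The waypoints must appear in the order (4,2), (3,2), (2,2), with no cell reused.
Route from (4,3): down to (5,3), 2× left (reaching (5,1)), up to (4,1), right to (4,2), up to (3,2), right to (3,3), up to (2,3), 2× left (reaching (2,1)), up to (1,1), 2× right (reaching (1,3)) — 13 moves in all.
Check: order respected ((4,2) at step 5, (3,2) at step 6, (2,2) at step 9); 13 moves as required.

(4,3) -> (5,3) -> (5,2) -> (5,1) -> (4,1) -> (4,2) -> (3,2) -> (3,3) -> (2,3) -> (2,2) -> (2,1) -> (1,1) -> (1,2) -> (1,3)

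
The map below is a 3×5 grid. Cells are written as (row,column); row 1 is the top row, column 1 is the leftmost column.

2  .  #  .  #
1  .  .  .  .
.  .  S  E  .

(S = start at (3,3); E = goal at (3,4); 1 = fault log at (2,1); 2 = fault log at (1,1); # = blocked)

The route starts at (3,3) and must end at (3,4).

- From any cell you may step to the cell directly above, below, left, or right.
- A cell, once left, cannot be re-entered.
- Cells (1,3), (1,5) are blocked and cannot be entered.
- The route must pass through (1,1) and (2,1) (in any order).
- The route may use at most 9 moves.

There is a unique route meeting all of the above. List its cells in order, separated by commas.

(3,3), (3,2), (3,1), (2,1), (1,1), (1,2), (2,2), (2,3), (2,4), (3,4)

The 9-move cap with required stops at (1,1), (2,1) leaves no slack for detours.
Route from (3,3): left 2 to (3,1), up 2 to (1,1), right 1 to (1,2), down 1 to (2,2), right 2 to (2,4), down 1 to (3,4) — 9 moves in all.
Check: all required cells visited; 9 ≤ 9 moves.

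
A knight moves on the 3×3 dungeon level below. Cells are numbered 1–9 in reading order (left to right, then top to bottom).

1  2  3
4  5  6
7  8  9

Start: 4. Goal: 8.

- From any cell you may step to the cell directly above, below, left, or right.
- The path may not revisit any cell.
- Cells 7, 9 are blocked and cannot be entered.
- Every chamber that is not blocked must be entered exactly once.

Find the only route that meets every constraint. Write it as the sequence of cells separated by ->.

Need to visit all 7 open cells exactly once, starting at 4 and ending at 8.
Cell 1 has only two open neighbours (4 and 2), so the path must pass straight through it: one of those is the cell it's entered from and the other is where it exits.
Route from 4: up 1 to 1, right 2 to 3, down 1 to 6, left 1 to 5, down 1 to 8 — 6 moves in all.
Check: all 7 open cells covered.

4 -> 1 -> 2 -> 3 -> 6 -> 5 -> 8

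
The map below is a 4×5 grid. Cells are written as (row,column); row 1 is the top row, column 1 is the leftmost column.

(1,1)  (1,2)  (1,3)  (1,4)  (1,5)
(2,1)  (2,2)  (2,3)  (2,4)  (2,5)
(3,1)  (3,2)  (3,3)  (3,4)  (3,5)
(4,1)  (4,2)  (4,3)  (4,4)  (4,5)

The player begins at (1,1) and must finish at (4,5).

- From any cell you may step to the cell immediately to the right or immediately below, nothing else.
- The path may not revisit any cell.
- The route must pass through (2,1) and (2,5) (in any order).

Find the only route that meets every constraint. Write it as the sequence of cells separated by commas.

Moves only go right or down, so the column and row indices never decrease.
Route from (1,1): down 1 to (2,1), right 4 to (2,5), down 2 to (4,5) — 7 moves in all.
Check: all required cells visited.

(1,1), (2,1), (2,2), (2,3), (2,4), (2,5), (3,5), (4,5)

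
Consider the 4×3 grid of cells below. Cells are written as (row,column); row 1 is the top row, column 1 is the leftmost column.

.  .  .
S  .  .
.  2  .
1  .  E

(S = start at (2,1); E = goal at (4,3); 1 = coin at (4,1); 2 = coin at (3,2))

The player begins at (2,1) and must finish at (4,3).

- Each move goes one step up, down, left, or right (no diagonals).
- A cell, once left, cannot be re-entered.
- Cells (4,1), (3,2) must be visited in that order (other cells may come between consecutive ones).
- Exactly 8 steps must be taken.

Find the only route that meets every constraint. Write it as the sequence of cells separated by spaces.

The waypoints must appear in the order (4,1), (3,2), with no cell reused.
Route from (2,1): 2× down (reaching (4,1)), right to (4,2), 2× up (reaching (2,2)), right to (2,3), 2× down (reaching (4,3)) — 8 moves in all.
Check: order respected (1 at step 2, 2 at step 4); 8 moves as required.

(2,1) (3,1) (4,1) (4,2) (3,2) (2,2) (2,3) (3,3) (4,3)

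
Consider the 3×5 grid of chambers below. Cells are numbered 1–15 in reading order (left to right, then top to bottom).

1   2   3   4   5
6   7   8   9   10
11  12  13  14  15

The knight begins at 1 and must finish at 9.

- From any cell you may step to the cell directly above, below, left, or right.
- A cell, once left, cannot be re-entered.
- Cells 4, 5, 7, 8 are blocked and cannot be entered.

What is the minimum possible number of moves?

The Manhattan distance from 1 to 9 is |1−2| + |1−4| = 4, so at least 4 moves are needed.
That bound ignores the blocked cells. Measuring each leg by the fewest moves that actually steer around them (1→9: 6) raises the lower bound to 6.
A route of 6 moves exists: 1 → 6 → 11 → 12 → 13 → 14 → 9.
Since 6 matches that lower bound, it is optimal.

6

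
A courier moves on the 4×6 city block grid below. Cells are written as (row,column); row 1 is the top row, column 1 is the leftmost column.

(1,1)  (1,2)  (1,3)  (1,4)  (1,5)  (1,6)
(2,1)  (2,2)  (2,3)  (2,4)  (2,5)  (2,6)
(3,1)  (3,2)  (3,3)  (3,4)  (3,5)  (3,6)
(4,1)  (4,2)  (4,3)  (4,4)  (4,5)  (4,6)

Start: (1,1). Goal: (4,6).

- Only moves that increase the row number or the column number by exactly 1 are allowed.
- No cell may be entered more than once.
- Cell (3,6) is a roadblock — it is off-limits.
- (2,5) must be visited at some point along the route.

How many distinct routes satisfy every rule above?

5

A right/down-only route from (1,1) to (4,6) makes exactly 3 down-moves and 5 right-moves in some order.
With no other constraints that would be C(8,3) = 56 routes.
Split at (2,5) and multiply the segment counts (each segment already excludes blocked cells): (1,1)→(2,5): 5; (2,5)→(4,6): 1; product = 5.
That gives 5 routes.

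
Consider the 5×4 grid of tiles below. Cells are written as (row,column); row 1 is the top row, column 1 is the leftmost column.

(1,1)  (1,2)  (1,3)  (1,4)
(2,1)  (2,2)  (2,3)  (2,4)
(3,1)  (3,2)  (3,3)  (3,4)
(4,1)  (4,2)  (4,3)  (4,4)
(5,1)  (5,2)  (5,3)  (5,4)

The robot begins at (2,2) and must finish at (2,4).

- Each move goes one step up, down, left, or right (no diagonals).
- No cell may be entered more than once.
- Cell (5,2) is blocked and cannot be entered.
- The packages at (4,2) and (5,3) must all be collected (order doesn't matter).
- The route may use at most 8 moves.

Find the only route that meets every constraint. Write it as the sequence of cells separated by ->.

The 8-move cap with required stops at (4,2), (5,3) leaves no slack for detours.
Route from (2,2): 2× down (reaching (4,2)), right to (4,3), down to (5,3), right to (5,4), 3× up (reaching (2,4)) — 8 moves in all.
Check: all required cells visited; 8 ≤ 8 moves.

(2,2) -> (3,2) -> (4,2) -> (4,3) -> (5,3) -> (5,4) -> (4,4) -> (3,4) -> (2,4)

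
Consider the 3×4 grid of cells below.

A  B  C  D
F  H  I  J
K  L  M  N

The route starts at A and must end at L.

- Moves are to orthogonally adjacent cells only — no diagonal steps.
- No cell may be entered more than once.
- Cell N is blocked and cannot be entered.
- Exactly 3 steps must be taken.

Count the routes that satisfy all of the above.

Need simple routes of exactly 3 moves from A to L (Manhattan distance 3, so 0 moves are spent on a detour and 0 undoing it).
Enumerating: A F K L | A F H L | A B H L.
That gives 3 routes.

3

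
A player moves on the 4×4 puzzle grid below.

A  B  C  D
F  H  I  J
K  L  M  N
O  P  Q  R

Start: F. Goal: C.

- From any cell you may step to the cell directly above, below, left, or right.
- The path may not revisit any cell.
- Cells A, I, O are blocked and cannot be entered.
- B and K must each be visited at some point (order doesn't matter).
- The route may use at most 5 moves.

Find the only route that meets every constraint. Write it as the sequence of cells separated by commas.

F, K, L, H, B, C

The budget equals the shortest possible length, so every move has to be on a shortest route through the required cells.
Route from F: down 1 to K, right 1 to L, up 2 to B, right 1 to C — 5 moves in all.
Check: all required cells visited; 5 ≤ 5 moves.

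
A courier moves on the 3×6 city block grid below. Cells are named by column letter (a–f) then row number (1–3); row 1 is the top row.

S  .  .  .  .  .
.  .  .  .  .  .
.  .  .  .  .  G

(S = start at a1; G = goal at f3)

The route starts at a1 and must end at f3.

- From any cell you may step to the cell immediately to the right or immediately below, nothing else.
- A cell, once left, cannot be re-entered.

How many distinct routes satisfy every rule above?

21

A right/down-only route from a1 to f3 makes exactly 2 down-moves and 5 right-moves in some order.
With no other constraints that would be C(7,2) = 21 routes.
That gives 21 routes.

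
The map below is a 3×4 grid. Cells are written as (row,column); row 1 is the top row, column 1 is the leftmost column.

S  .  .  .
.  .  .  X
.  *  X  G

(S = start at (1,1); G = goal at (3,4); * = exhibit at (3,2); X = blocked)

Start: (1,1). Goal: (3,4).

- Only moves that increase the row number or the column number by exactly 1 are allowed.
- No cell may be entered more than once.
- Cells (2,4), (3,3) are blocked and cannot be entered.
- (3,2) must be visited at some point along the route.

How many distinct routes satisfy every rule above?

A right/down-only route from (1,1) to (3,4) makes exactly 2 down-moves and 3 right-moves in some order.
With no other constraints that would be C(5,2) = 10 routes.
Split at (3,2) and multiply the segment counts (each segment already excludes blocked cells): (1,1)→(3,2): 3; (3,2)→(3,4): 0; product = 0.
No route satisfies every constraint, so the count is 0.

0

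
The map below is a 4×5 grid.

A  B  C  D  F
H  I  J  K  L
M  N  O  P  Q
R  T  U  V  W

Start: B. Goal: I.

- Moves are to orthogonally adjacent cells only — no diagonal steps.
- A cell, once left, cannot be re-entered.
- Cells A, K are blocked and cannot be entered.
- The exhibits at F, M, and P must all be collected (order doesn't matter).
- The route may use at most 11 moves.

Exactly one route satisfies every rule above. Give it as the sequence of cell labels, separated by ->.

The 11-move cap with required stops at F, M, P leaves no slack for detours.
Route from B: 3× right (reaching F), 2× down (reaching Q), 4× left (reaching M), up to H, right to I — 11 moves in all.
Check: all required cells visited; 11 ≤ 11 moves.

B -> C -> D -> F -> L -> Q -> P -> O -> N -> M -> H -> I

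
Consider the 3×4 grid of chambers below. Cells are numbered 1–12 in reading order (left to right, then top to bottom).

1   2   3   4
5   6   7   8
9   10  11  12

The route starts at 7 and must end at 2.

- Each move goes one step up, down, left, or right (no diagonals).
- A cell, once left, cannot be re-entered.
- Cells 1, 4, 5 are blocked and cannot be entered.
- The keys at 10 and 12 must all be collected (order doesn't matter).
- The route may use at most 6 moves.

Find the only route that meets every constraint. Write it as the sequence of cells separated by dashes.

The 6-move cap with required stops at 10, 12 leaves no slack for detours.
Route from 7: right to 8, down to 12, 2× left (reaching 10), 2× up (reaching 2) — 6 moves in all.
Check: all required cells visited; 6 ≤ 6 moves.

7 - 8 - 12 - 11 - 10 - 6 - 2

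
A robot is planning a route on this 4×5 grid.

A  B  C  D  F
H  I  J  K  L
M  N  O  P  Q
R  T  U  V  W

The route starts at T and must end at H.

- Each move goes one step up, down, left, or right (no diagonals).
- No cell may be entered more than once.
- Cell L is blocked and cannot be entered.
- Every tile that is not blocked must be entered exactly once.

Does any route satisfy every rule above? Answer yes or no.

Cell F has only one open neighbour but is neither the start nor the goal, so a Hamiltonian route would have to both enter and leave it through the same neighbour — impossible without revisiting.

no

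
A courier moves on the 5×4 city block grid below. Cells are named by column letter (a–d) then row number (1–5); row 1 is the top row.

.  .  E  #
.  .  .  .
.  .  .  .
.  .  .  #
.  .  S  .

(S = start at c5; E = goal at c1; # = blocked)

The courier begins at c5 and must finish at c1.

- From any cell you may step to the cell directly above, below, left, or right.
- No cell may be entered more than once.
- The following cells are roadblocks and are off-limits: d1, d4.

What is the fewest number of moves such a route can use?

4

The Manhattan distance from c5 to c1 is |5−1| + |3−3| = 4, so at least 4 moves are needed.
A route of 4 moves achieves this: c5 → c4 → c3 → c2 → c1.
Since 4 matches the lower bound, it is optimal.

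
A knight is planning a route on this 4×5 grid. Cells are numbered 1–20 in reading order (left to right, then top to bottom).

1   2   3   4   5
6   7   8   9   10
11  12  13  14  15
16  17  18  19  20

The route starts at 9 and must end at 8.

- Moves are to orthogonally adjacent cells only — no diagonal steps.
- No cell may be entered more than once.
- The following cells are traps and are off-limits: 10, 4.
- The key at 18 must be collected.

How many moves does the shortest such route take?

Any route passes through 18 somewhere between 9 and 8. Summing Manhattan distances along the two legs (9 → 18 → 8) gives a lower bound of 3 + 2 = 5 moves.
A route of 5 moves achieves this: 9 → 14 → 19 → 18 → 13 → 8.
Since 5 matches the lower bound, it is optimal.

5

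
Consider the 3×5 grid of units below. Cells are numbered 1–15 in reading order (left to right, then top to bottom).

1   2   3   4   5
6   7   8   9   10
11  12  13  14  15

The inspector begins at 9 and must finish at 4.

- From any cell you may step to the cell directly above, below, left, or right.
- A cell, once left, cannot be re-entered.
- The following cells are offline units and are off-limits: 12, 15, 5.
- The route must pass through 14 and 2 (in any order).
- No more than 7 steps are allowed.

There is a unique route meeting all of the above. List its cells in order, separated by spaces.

9 14 13 8 7 2 3 4

The 7-move cap with required stops at 14, 2 leaves no slack for detours.
Route from 9: down 1 to 14, left 1 to 13, up 1 to 8, left 1 to 7, up 1 to 2, right 2 to 4 — 7 moves in all.
Check: all required cells visited; 7 ≤ 7 moves.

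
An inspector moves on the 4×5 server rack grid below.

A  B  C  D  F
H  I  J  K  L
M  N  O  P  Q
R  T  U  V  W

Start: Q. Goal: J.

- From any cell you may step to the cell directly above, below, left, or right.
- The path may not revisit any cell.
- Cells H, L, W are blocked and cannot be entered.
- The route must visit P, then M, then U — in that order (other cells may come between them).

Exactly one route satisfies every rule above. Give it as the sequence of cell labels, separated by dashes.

Q - P - K - D - C - B - I - N - M - R - T - U - O - J

The waypoints must appear in the order P, M, U, with no cell reused.
Route from Q: left 1 to P, up 2 to D, left 2 to B, down 2 to N, left 1 to M, down 1 to R, right 2 to U, up 2 to J — 13 moves in all.
Check: order respected (P at step 1, M at step 8, U at step 11).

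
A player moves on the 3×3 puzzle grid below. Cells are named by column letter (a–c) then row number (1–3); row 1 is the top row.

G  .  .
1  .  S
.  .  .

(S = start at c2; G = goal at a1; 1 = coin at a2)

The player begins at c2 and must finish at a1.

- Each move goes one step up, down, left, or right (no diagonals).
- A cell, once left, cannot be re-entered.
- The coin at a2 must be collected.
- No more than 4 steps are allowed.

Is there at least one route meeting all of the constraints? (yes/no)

yes

One route that works: c2 → b2 → a2 → a1.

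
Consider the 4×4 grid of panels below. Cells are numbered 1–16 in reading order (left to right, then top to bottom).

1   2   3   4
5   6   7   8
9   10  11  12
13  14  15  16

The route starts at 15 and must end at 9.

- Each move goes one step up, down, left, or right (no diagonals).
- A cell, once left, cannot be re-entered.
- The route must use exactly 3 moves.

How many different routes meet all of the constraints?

3

Need simple routes of exactly 3 moves from 15 to 9 (Manhattan distance 3, so 0 moves are spent on a detour and 0 undoing it).
Enumerating: 15 11 10 9 | 15 14 10 9 | 15 14 13 9.
That gives 3 routes.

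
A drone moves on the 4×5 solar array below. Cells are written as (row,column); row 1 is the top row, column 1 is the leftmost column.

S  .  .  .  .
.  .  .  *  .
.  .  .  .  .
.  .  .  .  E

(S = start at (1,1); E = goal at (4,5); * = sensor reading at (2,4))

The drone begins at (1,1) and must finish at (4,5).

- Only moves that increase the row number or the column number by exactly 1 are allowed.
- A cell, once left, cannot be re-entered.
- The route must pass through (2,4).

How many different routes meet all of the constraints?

12

A right/down-only route from (1,1) to (4,5) makes exactly 3 down-moves and 4 right-moves in some order.
With no other constraints that would be C(7,3) = 35 routes.
Split at (2,4) and multiply the segment counts: (1,1)→(2,4): 4; (2,4)→(4,5): 3; product = 12.
That gives 12 routes.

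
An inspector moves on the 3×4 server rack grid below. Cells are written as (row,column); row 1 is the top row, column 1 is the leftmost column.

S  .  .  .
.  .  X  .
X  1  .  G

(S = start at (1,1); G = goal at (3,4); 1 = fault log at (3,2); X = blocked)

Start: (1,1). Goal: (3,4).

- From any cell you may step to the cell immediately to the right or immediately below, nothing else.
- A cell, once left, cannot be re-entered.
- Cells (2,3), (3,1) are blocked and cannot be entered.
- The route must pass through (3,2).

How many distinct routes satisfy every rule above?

A right/down-only route from (1,1) to (3,4) makes exactly 2 down-moves and 3 right-moves in some order.
With no other constraints that would be C(5,2) = 10 routes.
Split at (3,2) and multiply the segment counts (each segment already excludes blocked cells): (1,1)→(3,2): 2; (3,2)→(3,4): 1; product = 2.
That gives 2 routes.

2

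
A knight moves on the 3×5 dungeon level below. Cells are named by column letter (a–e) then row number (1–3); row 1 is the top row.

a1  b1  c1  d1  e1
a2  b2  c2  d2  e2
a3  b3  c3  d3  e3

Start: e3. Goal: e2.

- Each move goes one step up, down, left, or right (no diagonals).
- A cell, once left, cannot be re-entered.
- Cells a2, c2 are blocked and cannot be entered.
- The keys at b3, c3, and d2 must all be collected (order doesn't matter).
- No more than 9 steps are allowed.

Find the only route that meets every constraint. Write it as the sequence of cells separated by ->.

Any route must reach b3, c3, and d2 and still end at e2 within 9 moves, so the order of the required stops is forced.
Route from e3: 3× left (reaching b3), 2× up (reaching b1), 2× right (reaching d1), down to d2, right to e2 — 9 moves in all.
Check: all required cells visited; 9 ≤ 9 moves.

e3 -> d3 -> c3 -> b3 -> b2 -> b1 -> c1 -> d1 -> d2 -> e2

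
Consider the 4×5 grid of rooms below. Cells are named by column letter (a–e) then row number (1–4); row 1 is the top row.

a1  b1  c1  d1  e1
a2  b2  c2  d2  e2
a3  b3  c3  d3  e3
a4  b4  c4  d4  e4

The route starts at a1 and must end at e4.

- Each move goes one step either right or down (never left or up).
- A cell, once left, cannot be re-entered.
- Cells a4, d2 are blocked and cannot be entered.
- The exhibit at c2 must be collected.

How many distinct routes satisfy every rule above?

A right/down-only route from a1 to e4 makes exactly 3 down-moves and 4 right-moves in some order.
With no other constraints that would be C(7,3) = 35 routes.
Split at c2 and multiply the segment counts (each segment already excludes blocked cells): a1→c2: 3; c2→e4: 3; product = 9.
That gives 9 routes.

9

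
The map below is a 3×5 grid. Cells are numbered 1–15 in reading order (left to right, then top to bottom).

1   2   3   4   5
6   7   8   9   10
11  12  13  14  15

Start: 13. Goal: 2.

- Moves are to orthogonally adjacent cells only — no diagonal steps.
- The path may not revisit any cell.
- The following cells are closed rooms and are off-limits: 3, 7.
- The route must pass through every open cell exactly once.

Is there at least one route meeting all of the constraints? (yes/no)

no

Colour the cells like a checkerboard: each orthogonal step flips colour, so a Hamiltonian route alternates colours. Here there are 6 cells of one colour and 7 of the other, with start on the opposite colour to the goal — the counts and endpoints can't be arranged into an alternating sequence of length 13, so no Hamiltonian route exists.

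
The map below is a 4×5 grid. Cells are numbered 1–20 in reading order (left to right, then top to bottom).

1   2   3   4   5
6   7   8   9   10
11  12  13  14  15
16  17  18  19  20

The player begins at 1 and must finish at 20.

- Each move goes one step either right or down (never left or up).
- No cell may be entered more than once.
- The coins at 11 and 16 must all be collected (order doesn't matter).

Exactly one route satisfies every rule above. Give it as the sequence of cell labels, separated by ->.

Moves only go right or down, so the column and row indices never decrease.
Route from 1: 3× down (reaching 16), 4× right (reaching 20) — 7 moves in all.
Check: all required cells visited.

1 -> 6 -> 11 -> 16 -> 17 -> 18 -> 19 -> 20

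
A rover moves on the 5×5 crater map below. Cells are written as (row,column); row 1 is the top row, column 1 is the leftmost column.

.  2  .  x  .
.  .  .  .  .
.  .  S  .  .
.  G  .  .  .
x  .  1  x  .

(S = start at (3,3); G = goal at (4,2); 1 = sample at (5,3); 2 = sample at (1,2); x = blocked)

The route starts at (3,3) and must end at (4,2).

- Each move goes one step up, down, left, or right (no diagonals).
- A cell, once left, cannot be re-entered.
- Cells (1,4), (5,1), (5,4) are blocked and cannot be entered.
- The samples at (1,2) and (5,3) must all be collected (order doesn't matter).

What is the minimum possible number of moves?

12

Any route passes through (1,2) and (5,3) in some order between (3,3) and (4,2). Summing Manhattan distances along each leg and taking the cheapest ordering ((3,3) → (5,3) → (1,2) → (4,2)) gives a lower bound of 2 + 5 + 3 = 10 moves.
The shortest route satisfying every rule uses 12 moves: (3,3) → (3,2) → (2,2) → (1,2) → (1,3) → (2,3) → (2,4) → (3,4) → (4,4) → (4,3) → (5,3) → (5,2) → (4,2).
The bound of 10 isn't tight here; checking systematically, no route of length 10 through 11 satisfies every constraint, so 12 is the minimum.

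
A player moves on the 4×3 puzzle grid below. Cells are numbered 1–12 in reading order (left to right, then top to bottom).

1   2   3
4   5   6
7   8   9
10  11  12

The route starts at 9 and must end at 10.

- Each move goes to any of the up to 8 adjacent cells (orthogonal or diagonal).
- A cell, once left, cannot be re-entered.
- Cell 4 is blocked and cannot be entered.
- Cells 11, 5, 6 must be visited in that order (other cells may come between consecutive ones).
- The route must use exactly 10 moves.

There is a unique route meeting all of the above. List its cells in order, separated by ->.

9 -> 12 -> 11 -> 7 -> 5 -> 1 -> 2 -> 3 -> 6 -> 8 -> 10

The waypoints must appear in the order 11, 5, 6, with no cell reused.
Route from 9: down to 12, left to 11, up-left to 7, up-right to 5, up-left to 1, 2× right (reaching 3), down to 6, 2× down-left (reaching 10) — 10 moves in all.
Check: order respected (11 at step 2, 5 at step 4, 6 at step 8); 10 moves as required.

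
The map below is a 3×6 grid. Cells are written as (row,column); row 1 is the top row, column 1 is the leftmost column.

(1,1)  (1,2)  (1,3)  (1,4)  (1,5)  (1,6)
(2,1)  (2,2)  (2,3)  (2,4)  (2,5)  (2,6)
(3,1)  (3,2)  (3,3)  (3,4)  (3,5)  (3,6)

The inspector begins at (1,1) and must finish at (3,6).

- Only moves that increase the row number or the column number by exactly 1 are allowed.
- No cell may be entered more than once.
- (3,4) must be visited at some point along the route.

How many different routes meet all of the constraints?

10

A right/down-only route from (1,1) to (3,6) makes exactly 2 down-moves and 5 right-moves in some order.
With no other constraints that would be C(7,2) = 21 routes.
Split at (3,4) and multiply the segment counts: (1,1)→(3,4): 10; (3,4)→(3,6): 1; product = 10.
That gives 10 routes.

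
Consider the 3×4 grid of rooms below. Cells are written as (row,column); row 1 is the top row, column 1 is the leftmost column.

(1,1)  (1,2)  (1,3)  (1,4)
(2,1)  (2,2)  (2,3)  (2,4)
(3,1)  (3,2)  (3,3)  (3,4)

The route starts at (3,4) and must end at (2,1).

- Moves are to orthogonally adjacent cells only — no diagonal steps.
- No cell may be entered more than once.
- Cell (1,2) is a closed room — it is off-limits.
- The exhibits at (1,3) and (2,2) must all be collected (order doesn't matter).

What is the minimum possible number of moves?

6

Any route passes through (1,3) and (2,2) in some order between (3,4) and (2,1). Summing Manhattan distances along each leg and taking the cheapest ordering ((3,4) → (1,3) → (2,2) → (2,1)) gives a lower bound of 3 + 2 + 1 = 6 moves.
A route of 6 moves achieves this: (3,4) → (2,4) → (1,4) → (1,3) → (2,3) → (2,2) → (2,1).
Since 6 matches the lower bound, it is optimal.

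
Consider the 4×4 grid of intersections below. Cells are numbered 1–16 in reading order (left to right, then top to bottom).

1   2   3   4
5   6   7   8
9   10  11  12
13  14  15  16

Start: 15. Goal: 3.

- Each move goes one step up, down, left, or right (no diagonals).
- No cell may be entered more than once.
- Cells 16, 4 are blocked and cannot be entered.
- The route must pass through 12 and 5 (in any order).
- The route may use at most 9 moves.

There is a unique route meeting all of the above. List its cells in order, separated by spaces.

The 9-move cap with required stops at 12, 5 leaves no slack for detours.
Route from 15: up 1 to 11, right 1 to 12, up 1 to 8, left 3 to 5, up 1 to 1, right 2 to 3 — 9 moves in all.
Check: all required cells visited; 9 ≤ 9 moves.

15 11 12 8 7 6 5 1 2 3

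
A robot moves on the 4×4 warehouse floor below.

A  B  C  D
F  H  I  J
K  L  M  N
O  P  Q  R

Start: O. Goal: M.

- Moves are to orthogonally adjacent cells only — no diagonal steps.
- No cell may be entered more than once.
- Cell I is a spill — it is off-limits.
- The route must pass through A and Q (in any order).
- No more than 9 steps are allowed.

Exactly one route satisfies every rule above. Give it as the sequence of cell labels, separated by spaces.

O K F A B H L P Q M

The 9-move cap with required stops at A, Q leaves no slack for detours.
Route from O: up 3 to A, right 1 to B, down 3 to P, right 1 to Q, up 1 to M — 9 moves in all.
Check: all required cells visited; 9 ≤ 9 moves.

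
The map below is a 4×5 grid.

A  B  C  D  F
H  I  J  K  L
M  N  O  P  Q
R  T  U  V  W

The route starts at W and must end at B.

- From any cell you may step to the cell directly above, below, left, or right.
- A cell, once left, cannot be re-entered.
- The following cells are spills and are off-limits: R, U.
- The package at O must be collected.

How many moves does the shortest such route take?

6

Any route passes through O somewhere between W and B. Summing Manhattan distances along the two legs (W → O → B) gives a lower bound of 3 + 3 = 6 moves.
A route of 6 moves achieves this: W → Q → P → O → J → C → B.
Since 6 matches the lower bound, it is optimal.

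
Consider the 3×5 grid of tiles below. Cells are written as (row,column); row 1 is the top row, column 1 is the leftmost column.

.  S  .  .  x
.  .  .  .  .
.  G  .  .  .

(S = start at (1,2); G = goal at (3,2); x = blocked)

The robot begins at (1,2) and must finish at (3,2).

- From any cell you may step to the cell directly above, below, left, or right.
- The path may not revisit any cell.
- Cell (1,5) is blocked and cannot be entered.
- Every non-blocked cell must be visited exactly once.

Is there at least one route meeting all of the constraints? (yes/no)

Colour the cells like a checkerboard: each orthogonal step flips colour, so a Hamiltonian route alternates colours. Here there are 7 cells of one colour and 7 of the other, with start on the same colour as the goal — the counts and endpoints can't be arranged into an alternating sequence of length 14, so no Hamiltonian route exists.

no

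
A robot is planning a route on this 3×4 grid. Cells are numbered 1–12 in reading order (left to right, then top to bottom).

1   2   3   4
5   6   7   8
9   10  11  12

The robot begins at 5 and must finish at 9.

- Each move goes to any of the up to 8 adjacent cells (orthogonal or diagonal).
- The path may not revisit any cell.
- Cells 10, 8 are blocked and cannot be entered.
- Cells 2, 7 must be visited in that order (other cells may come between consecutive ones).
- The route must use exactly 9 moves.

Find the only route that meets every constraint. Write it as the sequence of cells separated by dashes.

The waypoints must appear in the order 2, 7, with no cell reused.
Route from 5: up to 1, 3× right (reaching 4), down-left to 7, down-right to 12, left to 11, up-left to 6, down-left to 9 — 9 moves in all.
Check: order respected (2 at step 2, 7 at step 5); 9 moves as required.

5 - 1 - 2 - 3 - 4 - 7 - 12 - 11 - 6 - 9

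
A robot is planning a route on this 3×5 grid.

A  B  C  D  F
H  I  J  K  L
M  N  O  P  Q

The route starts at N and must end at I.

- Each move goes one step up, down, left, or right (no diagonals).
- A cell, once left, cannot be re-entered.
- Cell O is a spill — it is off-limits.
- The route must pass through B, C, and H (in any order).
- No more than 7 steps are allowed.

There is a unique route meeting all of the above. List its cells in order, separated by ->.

Any route must reach B, C, and H and still end at I within 7 moves, so the order of the required stops is forced.
Route from N: left to M, 2× up (reaching A), 2× right (reaching C), down to J, left to I — 7 moves in all.
Check: all required cells visited; 7 ≤ 7 moves.

N -> M -> H -> A -> B -> C -> J -> I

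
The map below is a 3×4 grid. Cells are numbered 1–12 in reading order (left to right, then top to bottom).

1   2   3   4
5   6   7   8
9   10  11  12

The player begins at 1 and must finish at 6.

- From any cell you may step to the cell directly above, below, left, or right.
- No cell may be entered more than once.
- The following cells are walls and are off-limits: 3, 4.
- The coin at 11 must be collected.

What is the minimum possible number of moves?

Any route passes through 11 somewhere between 1 and 6. Summing Manhattan distances along the two legs (1 → 11 → 6) gives a lower bound of 4 + 2 = 6 moves.
A route of 6 moves achieves this: 1 → 5 → 9 → 10 → 11 → 7 → 6.
Since 6 matches the lower bound, it is optimal.

6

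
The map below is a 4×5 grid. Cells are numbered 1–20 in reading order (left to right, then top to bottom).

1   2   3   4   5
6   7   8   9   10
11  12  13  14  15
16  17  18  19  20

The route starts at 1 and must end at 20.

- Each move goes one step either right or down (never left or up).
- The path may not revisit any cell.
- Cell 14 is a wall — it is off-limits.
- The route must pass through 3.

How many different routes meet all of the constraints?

4

A right/down-only route from 1 to 20 makes exactly 3 down-moves and 4 right-moves in some order.
With no other constraints that would be C(7,3) = 35 routes.
Split at 3 and multiply the segment counts (each segment already excludes blocked cells): 1→3: 1; 3→20: 4; product = 4.
That gives 4 routes.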